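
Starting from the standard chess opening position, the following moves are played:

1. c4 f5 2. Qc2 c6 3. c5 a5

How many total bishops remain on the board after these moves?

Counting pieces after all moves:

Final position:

  a b c d e f g h
  ─────────────────
8│♜ ♞ ♝ ♛ ♚ ♝ ♞ ♜│8
7│· ♟ · ♟ ♟ · ♟ ♟│7
6│· · ♟ · · · · ·│6
5│♟ · ♙ · · ♟ · ·│5
4│· · · · · · · ·│4
3│· · · · · · · ·│3
2│♙ ♙ ♕ ♙ ♙ ♙ ♙ ♙│2
1│♖ ♘ ♗ · ♔ ♗ ♘ ♖│1
  ─────────────────
  a b c d e f g h


4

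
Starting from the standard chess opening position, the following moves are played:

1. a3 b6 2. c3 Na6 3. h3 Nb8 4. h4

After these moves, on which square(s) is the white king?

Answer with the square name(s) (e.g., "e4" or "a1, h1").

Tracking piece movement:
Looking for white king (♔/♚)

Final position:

  a b c d e f g h
  ─────────────────
8│♜ ♞ ♝ ♛ ♚ ♝ ♞ ♜│8
7│♟ · ♟ ♟ ♟ ♟ ♟ ♟│7
6│· ♟ · · · · · ·│6
5│· · · · · · · ·│5
4│· · · · · · · ♙│4
3│♙ · ♙ · · · · ·│3
2│· ♙ · ♙ ♙ ♙ ♙ ·│2
1│♖ ♘ ♗ ♕ ♔ ♗ ♘ ♖│1
  ─────────────────
  a b c d e f g h


e1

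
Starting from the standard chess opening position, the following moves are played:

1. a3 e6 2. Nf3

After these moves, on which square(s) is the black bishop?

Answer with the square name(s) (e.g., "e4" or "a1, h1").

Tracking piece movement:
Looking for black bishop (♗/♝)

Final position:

  a b c d e f g h
  ─────────────────
8│♜ ♞ ♝ ♛ ♚ ♝ ♞ ♜│8
7│♟ ♟ ♟ ♟ · ♟ ♟ ♟│7
6│· · · · ♟ · · ·│6
5│· · · · · · · ·│5
4│· · · · · · · ·│4
3│♙ · · · · ♘ · ·│3
2│· ♙ ♙ ♙ ♙ ♙ ♙ ♙│2
1│♖ ♘ ♗ ♕ ♔ ♗ · ♖│1
  ─────────────────
  a b c d e f g h


c8, f8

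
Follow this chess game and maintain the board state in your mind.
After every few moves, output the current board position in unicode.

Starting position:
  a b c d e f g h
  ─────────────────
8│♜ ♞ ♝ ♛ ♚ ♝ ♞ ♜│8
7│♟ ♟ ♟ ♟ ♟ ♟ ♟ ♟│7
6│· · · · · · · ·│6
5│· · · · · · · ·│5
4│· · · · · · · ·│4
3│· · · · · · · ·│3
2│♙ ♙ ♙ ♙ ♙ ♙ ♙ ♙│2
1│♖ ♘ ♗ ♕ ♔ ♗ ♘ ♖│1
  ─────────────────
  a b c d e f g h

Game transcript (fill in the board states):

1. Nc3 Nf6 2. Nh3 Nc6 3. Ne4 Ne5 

  a b c d e f g h
  ─────────────────
8│♜ · ♝ ♛ ♚ ♝ · ♜│8
7│♟ ♟ ♟ ♟ ♟ ♟ ♟ ♟│7
6│· · · · · ♞ · ·│6
5│· · · · ♞ · · ·│5
4│· · · · ♘ · · ·│4
3│· · · · · · · ♘│3
2│♙ ♙ ♙ ♙ ♙ ♙ ♙ ♙│2
1│♖ · ♗ ♕ ♔ ♗ · ♖│1
  ─────────────────
  a b c d e f g h

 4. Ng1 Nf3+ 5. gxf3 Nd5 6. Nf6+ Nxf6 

  a b c d e f g h
  ─────────────────
8│♜ · ♝ ♛ ♚ ♝ · ♜│8
7│♟ ♟ ♟ ♟ ♟ ♟ ♟ ♟│7
6│· · · · · ♞ · ·│6
5│· · · · · · · ·│5
4│· · · · · · · ·│4
3│· · · · · ♙ · ·│3
2│♙ ♙ ♙ ♙ ♙ ♙ · ♙│2
1│♖ · ♗ ♕ ♔ ♗ ♘ ♖│1
  ─────────────────
  a b c d e f g h

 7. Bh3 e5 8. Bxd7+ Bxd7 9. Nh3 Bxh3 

  a b c d e f g h
  ─────────────────
8│♜ · · ♛ ♚ ♝ · ♜│8
7│♟ ♟ ♟ · · ♟ ♟ ♟│7
6│· · · · · ♞ · ·│6
5│· · · · ♟ · · ·│5
4│· · · · · · · ·│4
3│· · · · · ♙ · ♝│3
2│♙ ♙ ♙ ♙ ♙ ♙ · ♙│2
1│♖ · ♗ ♕ ♔ · · ♖│1
  ─────────────────
  a b c d e f g h

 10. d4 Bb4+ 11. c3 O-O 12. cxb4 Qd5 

  a b c d e f g h
  ─────────────────
8│♜ · · · · ♜ ♚ ·│8
7│♟ ♟ ♟ · · ♟ ♟ ♟│7
6│· · · · · ♞ · ·│6
5│· · · ♛ ♟ · · ·│5
4│· ♙ · ♙ · · · ·│4
3│· · · · · ♙ · ♝│3
2│♙ ♙ · · ♙ ♙ · ♙│2
1│♖ · ♗ ♕ ♔ · · ♖│1
  ─────────────────
  a b c d e f g h



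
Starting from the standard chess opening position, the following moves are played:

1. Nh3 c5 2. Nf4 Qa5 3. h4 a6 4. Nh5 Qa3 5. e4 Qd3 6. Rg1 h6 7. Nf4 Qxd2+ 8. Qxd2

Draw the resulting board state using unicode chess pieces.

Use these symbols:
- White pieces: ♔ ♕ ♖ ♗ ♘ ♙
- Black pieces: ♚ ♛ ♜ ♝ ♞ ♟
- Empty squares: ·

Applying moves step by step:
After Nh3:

♜ ♞ ♝ ♛ ♚ ♝ ♞ ♜
♟ ♟ ♟ ♟ ♟ ♟ ♟ ♟
· · · · · · · ·
· · · · · · · ·
· · · · · · · ·
· · · · · · · ♘
♙ ♙ ♙ ♙ ♙ ♙ ♙ ♙
♖ ♘ ♗ ♕ ♔ ♗ · ♖


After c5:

♜ ♞ ♝ ♛ ♚ ♝ ♞ ♜
♟ ♟ · ♟ ♟ ♟ ♟ ♟
· · · · · · · ·
· · ♟ · · · · ·
· · · · · · · ·
· · · · · · · ♘
♙ ♙ ♙ ♙ ♙ ♙ ♙ ♙
♖ ♘ ♗ ♕ ♔ ♗ · ♖


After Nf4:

♜ ♞ ♝ ♛ ♚ ♝ ♞ ♜
♟ ♟ · ♟ ♟ ♟ ♟ ♟
· · · · · · · ·
· · ♟ · · · · ·
· · · · · ♘ · ·
· · · · · · · ·
♙ ♙ ♙ ♙ ♙ ♙ ♙ ♙
♖ ♘ ♗ ♕ ♔ ♗ · ♖


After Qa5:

♜ ♞ ♝ · ♚ ♝ ♞ ♜
♟ ♟ · ♟ ♟ ♟ ♟ ♟
· · · · · · · ·
♛ · ♟ · · · · ·
· · · · · ♘ · ·
· · · · · · · ·
♙ ♙ ♙ ♙ ♙ ♙ ♙ ♙
♖ ♘ ♗ ♕ ♔ ♗ · ♖


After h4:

♜ ♞ ♝ · ♚ ♝ ♞ ♜
♟ ♟ · ♟ ♟ ♟ ♟ ♟
· · · · · · · ·
♛ · ♟ · · · · ·
· · · · · ♘ · ♙
· · · · · · · ·
♙ ♙ ♙ ♙ ♙ ♙ ♙ ·
♖ ♘ ♗ ♕ ♔ ♗ · ♖


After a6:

♜ ♞ ♝ · ♚ ♝ ♞ ♜
· ♟ · ♟ ♟ ♟ ♟ ♟
♟ · · · · · · ·
♛ · ♟ · · · · ·
· · · · · ♘ · ♙
· · · · · · · ·
♙ ♙ ♙ ♙ ♙ ♙ ♙ ·
♖ ♘ ♗ ♕ ♔ ♗ · ♖


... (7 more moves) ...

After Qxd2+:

♜ ♞ ♝ · ♚ ♝ ♞ ♜
· ♟ · ♟ ♟ ♟ ♟ ·
♟ · · · · · · ♟
· · ♟ · · · · ·
· · · · ♙ ♘ · ♙
· · · · · · · ·
♙ ♙ ♙ ♛ · ♙ ♙ ·
♖ ♘ ♗ ♕ ♔ ♗ ♖ ·


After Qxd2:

♜ ♞ ♝ · ♚ ♝ ♞ ♜
· ♟ · ♟ ♟ ♟ ♟ ·
♟ · · · · · · ♟
· · ♟ · · · · ·
· · · · ♙ ♘ · ♙
· · · · · · · ·
♙ ♙ ♙ ♕ · ♙ ♙ ·
♖ ♘ ♗ · ♔ ♗ ♖ ·



  a b c d e f g h
  ─────────────────
8│♜ ♞ ♝ · ♚ ♝ ♞ ♜│8
7│· ♟ · ♟ ♟ ♟ ♟ ·│7
6│♟ · · · · · · ♟│6
5│· · ♟ · · · · ·│5
4│· · · · ♙ ♘ · ♙│4
3│· · · · · · · ·│3
2│♙ ♙ ♙ ♕ · ♙ ♙ ·│2
1│♖ ♘ ♗ · ♔ ♗ ♖ ·│1
  ─────────────────
  a b c d e f g h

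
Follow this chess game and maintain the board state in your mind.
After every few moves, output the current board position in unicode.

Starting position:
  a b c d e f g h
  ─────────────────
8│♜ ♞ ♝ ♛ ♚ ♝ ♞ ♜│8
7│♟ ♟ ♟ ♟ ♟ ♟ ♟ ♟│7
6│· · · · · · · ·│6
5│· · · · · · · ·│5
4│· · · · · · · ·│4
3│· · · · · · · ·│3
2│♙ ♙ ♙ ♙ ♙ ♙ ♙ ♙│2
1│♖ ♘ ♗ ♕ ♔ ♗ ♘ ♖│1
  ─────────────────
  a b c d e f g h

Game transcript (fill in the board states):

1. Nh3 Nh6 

  a b c d e f g h
  ─────────────────
8│♜ ♞ ♝ ♛ ♚ ♝ · ♜│8
7│♟ ♟ ♟ ♟ ♟ ♟ ♟ ♟│7
6│· · · · · · · ♞│6
5│· · · · · · · ·│5
4│· · · · · · · ·│4
3│· · · · · · · ♘│3
2│♙ ♙ ♙ ♙ ♙ ♙ ♙ ♙│2
1│♖ ♘ ♗ ♕ ♔ ♗ · ♖│1
  ─────────────────
  a b c d e f g h

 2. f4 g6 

  a b c d e f g h
  ─────────────────
8│♜ ♞ ♝ ♛ ♚ ♝ · ♜│8
7│♟ ♟ ♟ ♟ ♟ ♟ · ♟│7
6│· · · · · · ♟ ♞│6
5│· · · · · · · ·│5
4│· · · · · ♙ · ·│4
3│· · · · · · · ♘│3
2│♙ ♙ ♙ ♙ ♙ · ♙ ♙│2
1│♖ ♘ ♗ ♕ ♔ ♗ · ♖│1
  ─────────────────
  a b c d e f g h

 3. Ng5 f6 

  a b c d e f g h
  ─────────────────
8│♜ ♞ ♝ ♛ ♚ ♝ · ♜│8
7│♟ ♟ ♟ ♟ ♟ · · ♟│7
6│· · · · · ♟ ♟ ♞│6
5│· · · · · · ♘ ·│5
4│· · · · · ♙ · ·│4
3│· · · · · · · ·│3
2│♙ ♙ ♙ ♙ ♙ · ♙ ♙│2
1│♖ ♘ ♗ ♕ ♔ ♗ · ♖│1
  ─────────────────
  a b c d e f g h

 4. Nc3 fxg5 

  a b c d e f g h
  ─────────────────
8│♜ ♞ ♝ ♛ ♚ ♝ · ♜│8
7│♟ ♟ ♟ ♟ ♟ · · ♟│7
6│· · · · · · ♟ ♞│6
5│· · · · · · ♟ ·│5
4│· · · · · ♙ · ·│4
3│· · ♘ · · · · ·│3
2│♙ ♙ ♙ ♙ ♙ · ♙ ♙│2
1│♖ · ♗ ♕ ♔ ♗ · ♖│1
  ─────────────────
  a b c d e f g h

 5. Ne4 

  a b c d e f g h
  ─────────────────
8│♜ ♞ ♝ ♛ ♚ ♝ · ♜│8
7│♟ ♟ ♟ ♟ ♟ · · ♟│7
6│· · · · · · ♟ ♞│6
5│· · · · · · ♟ ·│5
4│· · · · ♘ ♙ · ·│4
3│· · · · · · · ·│3
2│♙ ♙ ♙ ♙ ♙ · ♙ ♙│2
1│♖ · ♗ ♕ ♔ ♗ · ♖│1
  ─────────────────
  a b c d e f g h


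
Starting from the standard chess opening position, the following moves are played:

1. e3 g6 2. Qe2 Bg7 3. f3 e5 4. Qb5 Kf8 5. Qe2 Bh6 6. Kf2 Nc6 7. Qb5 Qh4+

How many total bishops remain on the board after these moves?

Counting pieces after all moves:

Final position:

  a b c d e f g h
  ─────────────────
8│♜ · ♝ · · ♚ ♞ ♜│8
7│♟ ♟ ♟ ♟ · ♟ · ♟│7
6│· · ♞ · · · ♟ ♝│6
5│· ♕ · · ♟ · · ·│5
4│· · · · · · · ♛│4
3│· · · · ♙ ♙ · ·│3
2│♙ ♙ ♙ ♙ · ♔ ♙ ♙│2
1│♖ ♘ ♗ · · ♗ ♘ ♖│1
  ─────────────────
  a b c d e f g h


4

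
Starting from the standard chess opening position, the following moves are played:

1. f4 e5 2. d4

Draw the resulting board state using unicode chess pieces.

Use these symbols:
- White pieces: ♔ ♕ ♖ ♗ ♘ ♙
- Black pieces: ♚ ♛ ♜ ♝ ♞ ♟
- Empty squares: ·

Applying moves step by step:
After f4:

♜ ♞ ♝ ♛ ♚ ♝ ♞ ♜
♟ ♟ ♟ ♟ ♟ ♟ ♟ ♟
· · · · · · · ·
· · · · · · · ·
· · · · · ♙ · ·
· · · · · · · ·
♙ ♙ ♙ ♙ ♙ · ♙ ♙
♖ ♘ ♗ ♕ ♔ ♗ ♘ ♖


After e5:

♜ ♞ ♝ ♛ ♚ ♝ ♞ ♜
♟ ♟ ♟ ♟ · ♟ ♟ ♟
· · · · · · · ·
· · · · ♟ · · ·
· · · · · ♙ · ·
· · · · · · · ·
♙ ♙ ♙ ♙ ♙ · ♙ ♙
♖ ♘ ♗ ♕ ♔ ♗ ♘ ♖


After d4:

♜ ♞ ♝ ♛ ♚ ♝ ♞ ♜
♟ ♟ ♟ ♟ · ♟ ♟ ♟
· · · · · · · ·
· · · · ♟ · · ·
· · · ♙ · ♙ · ·
· · · · · · · ·
♙ ♙ ♙ · ♙ · ♙ ♙
♖ ♘ ♗ ♕ ♔ ♗ ♘ ♖



  a b c d e f g h
  ─────────────────
8│♜ ♞ ♝ ♛ ♚ ♝ ♞ ♜│8
7│♟ ♟ ♟ ♟ · ♟ ♟ ♟│7
6│· · · · · · · ·│6
5│· · · · ♟ · · ·│5
4│· · · ♙ · ♙ · ·│4
3│· · · · · · · ·│3
2│♙ ♙ ♙ · ♙ · ♙ ♙│2
1│♖ ♘ ♗ ♕ ♔ ♗ ♘ ♖│1
  ─────────────────
  a b c d e f g h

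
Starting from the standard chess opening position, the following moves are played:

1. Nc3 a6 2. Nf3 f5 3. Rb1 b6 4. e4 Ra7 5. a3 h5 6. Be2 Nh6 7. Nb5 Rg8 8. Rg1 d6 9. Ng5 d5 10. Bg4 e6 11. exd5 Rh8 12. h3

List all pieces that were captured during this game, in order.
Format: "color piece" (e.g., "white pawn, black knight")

Tracking captures:
  exd5: captured black pawn

black pawn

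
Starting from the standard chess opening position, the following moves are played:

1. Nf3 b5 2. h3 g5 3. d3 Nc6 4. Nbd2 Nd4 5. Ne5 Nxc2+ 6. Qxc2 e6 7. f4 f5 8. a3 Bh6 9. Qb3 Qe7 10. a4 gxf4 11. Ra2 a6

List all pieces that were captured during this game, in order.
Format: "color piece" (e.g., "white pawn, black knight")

Tracking captures:
  Nxc2+: captured white pawn
  Qxc2: captured black knight
  gxf4: captured white pawn

white pawn, black knight, white pawn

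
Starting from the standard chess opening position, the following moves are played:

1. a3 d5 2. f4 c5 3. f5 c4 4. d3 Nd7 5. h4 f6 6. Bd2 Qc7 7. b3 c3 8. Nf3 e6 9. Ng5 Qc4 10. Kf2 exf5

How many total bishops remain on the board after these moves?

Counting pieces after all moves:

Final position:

  a b c d e f g h
  ─────────────────
8│♜ · ♝ · ♚ ♝ ♞ ♜│8
7│♟ ♟ · ♞ · · ♟ ♟│7
6│· · · · · ♟ · ·│6
5│· · · ♟ · ♟ ♘ ·│5
4│· · ♛ · · · · ♙│4
3│♙ ♙ ♟ ♙ · · · ·│3
2│· · ♙ ♗ ♙ ♔ ♙ ·│2
1│♖ ♘ · ♕ · ♗ · ♖│1
  ─────────────────
  a b c d e f g h


4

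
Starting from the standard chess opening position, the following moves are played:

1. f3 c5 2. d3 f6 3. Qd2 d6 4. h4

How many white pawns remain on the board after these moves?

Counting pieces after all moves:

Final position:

  a b c d e f g h
  ─────────────────
8│♜ ♞ ♝ ♛ ♚ ♝ ♞ ♜│8
7│♟ ♟ · · ♟ · ♟ ♟│7
6│· · · ♟ · ♟ · ·│6
5│· · ♟ · · · · ·│5
4│· · · · · · · ♙│4
3│· · · ♙ · ♙ · ·│3
2│♙ ♙ ♙ ♕ ♙ · ♙ ·│2
1│♖ ♘ ♗ · ♔ ♗ ♘ ♖│1
  ─────────────────
  a b c d e f g h


8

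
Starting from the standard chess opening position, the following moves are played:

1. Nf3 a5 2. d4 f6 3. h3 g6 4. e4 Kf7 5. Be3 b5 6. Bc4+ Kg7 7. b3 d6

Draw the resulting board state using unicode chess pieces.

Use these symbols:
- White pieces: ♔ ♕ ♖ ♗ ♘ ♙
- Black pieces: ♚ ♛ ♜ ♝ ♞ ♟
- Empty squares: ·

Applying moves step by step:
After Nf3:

♜ ♞ ♝ ♛ ♚ ♝ ♞ ♜
♟ ♟ ♟ ♟ ♟ ♟ ♟ ♟
· · · · · · · ·
· · · · · · · ·
· · · · · · · ·
· · · · · ♘ · ·
♙ ♙ ♙ ♙ ♙ ♙ ♙ ♙
♖ ♘ ♗ ♕ ♔ ♗ · ♖


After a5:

♜ ♞ ♝ ♛ ♚ ♝ ♞ ♜
· ♟ ♟ ♟ ♟ ♟ ♟ ♟
· · · · · · · ·
♟ · · · · · · ·
· · · · · · · ·
· · · · · ♘ · ·
♙ ♙ ♙ ♙ ♙ ♙ ♙ ♙
♖ ♘ ♗ ♕ ♔ ♗ · ♖


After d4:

♜ ♞ ♝ ♛ ♚ ♝ ♞ ♜
· ♟ ♟ ♟ ♟ ♟ ♟ ♟
· · · · · · · ·
♟ · · · · · · ·
· · · ♙ · · · ·
· · · · · ♘ · ·
♙ ♙ ♙ · ♙ ♙ ♙ ♙
♖ ♘ ♗ ♕ ♔ ♗ · ♖


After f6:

♜ ♞ ♝ ♛ ♚ ♝ ♞ ♜
· ♟ ♟ ♟ ♟ · ♟ ♟
· · · · · ♟ · ·
♟ · · · · · · ·
· · · ♙ · · · ·
· · · · · ♘ · ·
♙ ♙ ♙ · ♙ ♙ ♙ ♙
♖ ♘ ♗ ♕ ♔ ♗ · ♖


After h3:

♜ ♞ ♝ ♛ ♚ ♝ ♞ ♜
· ♟ ♟ ♟ ♟ · ♟ ♟
· · · · · ♟ · ·
♟ · · · · · · ·
· · · ♙ · · · ·
· · · · · ♘ · ♙
♙ ♙ ♙ · ♙ ♙ ♙ ·
♖ ♘ ♗ ♕ ♔ ♗ · ♖


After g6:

♜ ♞ ♝ ♛ ♚ ♝ ♞ ♜
· ♟ ♟ ♟ ♟ · · ♟
· · · · · ♟ ♟ ·
♟ · · · · · · ·
· · · ♙ · · · ·
· · · · · ♘ · ♙
♙ ♙ ♙ · ♙ ♙ ♙ ·
♖ ♘ ♗ ♕ ♔ ♗ · ♖


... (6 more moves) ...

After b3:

♜ ♞ ♝ ♛ · ♝ ♞ ♜
· · ♟ ♟ ♟ · ♚ ♟
· · · · · ♟ ♟ ·
♟ ♟ · · · · · ·
· · ♗ ♙ ♙ · · ·
· ♙ · · ♗ ♘ · ♙
♙ · ♙ · · ♙ ♙ ·
♖ ♘ · ♕ ♔ · · ♖


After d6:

♜ ♞ ♝ ♛ · ♝ ♞ ♜
· · ♟ · ♟ · ♚ ♟
· · · ♟ · ♟ ♟ ·
♟ ♟ · · · · · ·
· · ♗ ♙ ♙ · · ·
· ♙ · · ♗ ♘ · ♙
♙ · ♙ · · ♙ ♙ ·
♖ ♘ · ♕ ♔ · · ♖



  a b c d e f g h
  ─────────────────
8│♜ ♞ ♝ ♛ · ♝ ♞ ♜│8
7│· · ♟ · ♟ · ♚ ♟│7
6│· · · ♟ · ♟ ♟ ·│6
5│♟ ♟ · · · · · ·│5
4│· · ♗ ♙ ♙ · · ·│4
3│· ♙ · · ♗ ♘ · ♙│3
2│♙ · ♙ · · ♙ ♙ ·│2
1│♖ ♘ · ♕ ♔ · · ♖│1
  ─────────────────
  a b c d e f g h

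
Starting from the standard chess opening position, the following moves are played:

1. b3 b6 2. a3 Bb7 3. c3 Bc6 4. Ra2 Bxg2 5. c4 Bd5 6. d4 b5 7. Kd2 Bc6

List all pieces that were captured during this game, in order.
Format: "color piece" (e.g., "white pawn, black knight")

Tracking captures:
  Bxg2: captured white pawn

white pawn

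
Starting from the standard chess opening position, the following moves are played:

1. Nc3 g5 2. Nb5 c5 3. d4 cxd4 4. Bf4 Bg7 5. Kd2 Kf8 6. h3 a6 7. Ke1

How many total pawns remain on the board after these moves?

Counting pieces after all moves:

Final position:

  a b c d e f g h
  ─────────────────
8│♜ ♞ ♝ ♛ · ♚ ♞ ♜│8
7│· ♟ · ♟ ♟ ♟ ♝ ♟│7
6│♟ · · · · · · ·│6
5│· ♘ · · · · ♟ ·│5
4│· · · ♟ · ♗ · ·│4
3│· · · · · · · ♙│3
2│♙ ♙ ♙ · ♙ ♙ ♙ ·│2
1│♖ · · ♕ ♔ ♗ ♘ ♖│1
  ─────────────────
  a b c d e f g h


15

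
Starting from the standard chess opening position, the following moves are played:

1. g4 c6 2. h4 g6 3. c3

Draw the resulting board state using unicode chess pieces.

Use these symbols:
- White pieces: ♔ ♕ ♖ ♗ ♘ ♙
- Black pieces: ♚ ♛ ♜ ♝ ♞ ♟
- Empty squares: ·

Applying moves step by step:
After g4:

♜ ♞ ♝ ♛ ♚ ♝ ♞ ♜
♟ ♟ ♟ ♟ ♟ ♟ ♟ ♟
· · · · · · · ·
· · · · · · · ·
· · · · · · ♙ ·
· · · · · · · ·
♙ ♙ ♙ ♙ ♙ ♙ · ♙
♖ ♘ ♗ ♕ ♔ ♗ ♘ ♖


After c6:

♜ ♞ ♝ ♛ ♚ ♝ ♞ ♜
♟ ♟ · ♟ ♟ ♟ ♟ ♟
· · ♟ · · · · ·
· · · · · · · ·
· · · · · · ♙ ·
· · · · · · · ·
♙ ♙ ♙ ♙ ♙ ♙ · ♙
♖ ♘ ♗ ♕ ♔ ♗ ♘ ♖


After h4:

♜ ♞ ♝ ♛ ♚ ♝ ♞ ♜
♟ ♟ · ♟ ♟ ♟ ♟ ♟
· · ♟ · · · · ·
· · · · · · · ·
· · · · · · ♙ ♙
· · · · · · · ·
♙ ♙ ♙ ♙ ♙ ♙ · ·
♖ ♘ ♗ ♕ ♔ ♗ ♘ ♖


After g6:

♜ ♞ ♝ ♛ ♚ ♝ ♞ ♜
♟ ♟ · ♟ ♟ ♟ · ♟
· · ♟ · · · ♟ ·
· · · · · · · ·
· · · · · · ♙ ♙
· · · · · · · ·
♙ ♙ ♙ ♙ ♙ ♙ · ·
♖ ♘ ♗ ♕ ♔ ♗ ♘ ♖


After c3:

♜ ♞ ♝ ♛ ♚ ♝ ♞ ♜
♟ ♟ · ♟ ♟ ♟ · ♟
· · ♟ · · · ♟ ·
· · · · · · · ·
· · · · · · ♙ ♙
· · ♙ · · · · ·
♙ ♙ · ♙ ♙ ♙ · ·
♖ ♘ ♗ ♕ ♔ ♗ ♘ ♖



  a b c d e f g h
  ─────────────────
8│♜ ♞ ♝ ♛ ♚ ♝ ♞ ♜│8
7│♟ ♟ · ♟ ♟ ♟ · ♟│7
6│· · ♟ · · · ♟ ·│6
5│· · · · · · · ·│5
4│· · · · · · ♙ ♙│4
3│· · ♙ · · · · ·│3
2│♙ ♙ · ♙ ♙ ♙ · ·│2
1│♖ ♘ ♗ ♕ ♔ ♗ ♘ ♖│1
  ─────────────────
  a b c d e f g h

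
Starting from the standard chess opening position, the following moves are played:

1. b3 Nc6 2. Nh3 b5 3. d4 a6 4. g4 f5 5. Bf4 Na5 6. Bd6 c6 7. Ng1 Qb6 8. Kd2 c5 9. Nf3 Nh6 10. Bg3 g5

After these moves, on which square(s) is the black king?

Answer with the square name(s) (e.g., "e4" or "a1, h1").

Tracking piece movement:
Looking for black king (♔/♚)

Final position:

  a b c d e f g h
  ─────────────────
8│♜ · ♝ · ♚ ♝ · ♜│8
7│· · · ♟ ♟ · · ♟│7
6│♟ ♛ · · · · · ♞│6
5│♞ ♟ ♟ · · ♟ ♟ ·│5
4│· · · ♙ · · ♙ ·│4
3│· ♙ · · · ♘ ♗ ·│3
2│♙ · ♙ ♔ ♙ ♙ · ♙│2
1│♖ ♘ · ♕ · ♗ · ♖│1
  ─────────────────
  a b c d e f g h


e8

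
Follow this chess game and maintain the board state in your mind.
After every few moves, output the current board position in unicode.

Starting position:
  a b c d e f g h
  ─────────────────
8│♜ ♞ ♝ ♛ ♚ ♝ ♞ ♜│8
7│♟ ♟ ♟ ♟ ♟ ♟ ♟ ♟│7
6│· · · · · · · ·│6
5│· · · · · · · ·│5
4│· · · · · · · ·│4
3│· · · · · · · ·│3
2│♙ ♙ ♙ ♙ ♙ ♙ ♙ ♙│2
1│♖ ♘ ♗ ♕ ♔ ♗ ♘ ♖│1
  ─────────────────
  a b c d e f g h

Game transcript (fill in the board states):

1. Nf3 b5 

  a b c d e f g h
  ─────────────────
8│♜ ♞ ♝ ♛ ♚ ♝ ♞ ♜│8
7│♟ · ♟ ♟ ♟ ♟ ♟ ♟│7
6│· · · · · · · ·│6
5│· ♟ · · · · · ·│5
4│· · · · · · · ·│4
3│· · · · · ♘ · ·│3
2│♙ ♙ ♙ ♙ ♙ ♙ ♙ ♙│2
1│♖ ♘ ♗ ♕ ♔ ♗ · ♖│1
  ─────────────────
  a b c d e f g h

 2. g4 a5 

  a b c d e f g h
  ─────────────────
8│♜ ♞ ♝ ♛ ♚ ♝ ♞ ♜│8
7│· · ♟ ♟ ♟ ♟ ♟ ♟│7
6│· · · · · · · ·│6
5│♟ ♟ · · · · · ·│5
4│· · · · · · ♙ ·│4
3│· · · · · ♘ · ·│3
2│♙ ♙ ♙ ♙ ♙ ♙ · ♙│2
1│♖ ♘ ♗ ♕ ♔ ♗ · ♖│1
  ─────────────────
  a b c d e f g h

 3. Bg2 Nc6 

  a b c d e f g h
  ─────────────────
8│♜ · ♝ ♛ ♚ ♝ ♞ ♜│8
7│· · ♟ ♟ ♟ ♟ ♟ ♟│7
6│· · ♞ · · · · ·│6
5│♟ ♟ · · · · · ·│5
4│· · · · · · ♙ ·│4
3│· · · · · ♘ · ·│3
2│♙ ♙ ♙ ♙ ♙ ♙ ♗ ♙│2
1│♖ ♘ ♗ ♕ ♔ · · ♖│1
  ─────────────────
  a b c d e f g h

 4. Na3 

  a b c d e f g h
  ─────────────────
8│♜ · ♝ ♛ ♚ ♝ ♞ ♜│8
7│· · ♟ ♟ ♟ ♟ ♟ ♟│7
6│· · ♞ · · · · ·│6
5│♟ ♟ · · · · · ·│5
4│· · · · · · ♙ ·│4
3│♘ · · · · ♘ · ·│3
2│♙ ♙ ♙ ♙ ♙ ♙ ♗ ♙│2
1│♖ · ♗ ♕ ♔ · · ♖│1
  ─────────────────
  a b c d e f g h


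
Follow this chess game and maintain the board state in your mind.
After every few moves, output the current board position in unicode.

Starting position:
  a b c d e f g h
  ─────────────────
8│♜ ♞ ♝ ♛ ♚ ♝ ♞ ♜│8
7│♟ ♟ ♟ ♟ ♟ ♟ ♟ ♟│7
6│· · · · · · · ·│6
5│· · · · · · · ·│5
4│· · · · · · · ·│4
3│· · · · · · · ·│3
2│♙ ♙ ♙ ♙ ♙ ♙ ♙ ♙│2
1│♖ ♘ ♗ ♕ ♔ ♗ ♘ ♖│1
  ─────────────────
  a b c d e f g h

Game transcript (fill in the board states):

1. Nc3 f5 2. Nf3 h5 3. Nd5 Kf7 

  a b c d e f g h
  ─────────────────
8│♜ ♞ ♝ ♛ · ♝ ♞ ♜│8
7│♟ ♟ ♟ ♟ ♟ ♚ ♟ ·│7
6│· · · · · · · ·│6
5│· · · ♘ · ♟ · ♟│5
4│· · · · · · · ·│4
3│· · · · · ♘ · ·│3
2│♙ ♙ ♙ ♙ ♙ ♙ ♙ ♙│2
1│♖ · ♗ ♕ ♔ ♗ · ♖│1
  ─────────────────
  a b c d e f g h

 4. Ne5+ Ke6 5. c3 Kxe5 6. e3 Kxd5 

  a b c d e f g h
  ─────────────────
8│♜ ♞ ♝ ♛ · ♝ ♞ ♜│8
7│♟ ♟ ♟ ♟ ♟ · ♟ ·│7
6│· · · · · · · ·│6
5│· · · ♚ · ♟ · ♟│5
4│· · · · · · · ·│4
3│· · ♙ · ♙ · · ·│3
2│♙ ♙ · ♙ · ♙ ♙ ♙│2
1│♖ · ♗ ♕ ♔ ♗ · ♖│1
  ─────────────────
  a b c d e f g h

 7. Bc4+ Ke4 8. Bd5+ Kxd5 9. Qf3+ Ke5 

  a b c d e f g h
  ─────────────────
8│♜ ♞ ♝ ♛ · ♝ ♞ ♜│8
7│♟ ♟ ♟ ♟ ♟ · ♟ ·│7
6│· · · · · · · ·│6
5│· · · · ♚ ♟ · ♟│5
4│· · · · · · · ·│4
3│· · ♙ · ♙ ♕ · ·│3
2│♙ ♙ · ♙ · ♙ ♙ ♙│2
1│♖ · ♗ · ♔ · · ♖│1
  ─────────────────
  a b c d e f g h

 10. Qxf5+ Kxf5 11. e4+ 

  a b c d e f g h
  ─────────────────
8│♜ ♞ ♝ ♛ · ♝ ♞ ♜│8
7│♟ ♟ ♟ ♟ ♟ · ♟ ·│7
6│· · · · · · · ·│6
5│· · · · · ♚ · ♟│5
4│· · · · ♙ · · ·│4
3│· · ♙ · · · · ·│3
2│♙ ♙ · ♙ · ♙ ♙ ♙│2
1│♖ · ♗ · ♔ · · ♖│1
  ─────────────────
  a b c d e f g h


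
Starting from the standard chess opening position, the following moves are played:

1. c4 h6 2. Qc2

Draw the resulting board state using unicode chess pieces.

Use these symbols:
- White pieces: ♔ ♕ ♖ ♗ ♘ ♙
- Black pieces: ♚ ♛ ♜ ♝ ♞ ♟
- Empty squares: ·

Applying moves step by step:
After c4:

♜ ♞ ♝ ♛ ♚ ♝ ♞ ♜
♟ ♟ ♟ ♟ ♟ ♟ ♟ ♟
· · · · · · · ·
· · · · · · · ·
· · ♙ · · · · ·
· · · · · · · ·
♙ ♙ · ♙ ♙ ♙ ♙ ♙
♖ ♘ ♗ ♕ ♔ ♗ ♘ ♖


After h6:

♜ ♞ ♝ ♛ ♚ ♝ ♞ ♜
♟ ♟ ♟ ♟ ♟ ♟ ♟ ·
· · · · · · · ♟
· · · · · · · ·
· · ♙ · · · · ·
· · · · · · · ·
♙ ♙ · ♙ ♙ ♙ ♙ ♙
♖ ♘ ♗ ♕ ♔ ♗ ♘ ♖


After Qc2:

♜ ♞ ♝ ♛ ♚ ♝ ♞ ♜
♟ ♟ ♟ ♟ ♟ ♟ ♟ ·
· · · · · · · ♟
· · · · · · · ·
· · ♙ · · · · ·
· · · · · · · ·
♙ ♙ ♕ ♙ ♙ ♙ ♙ ♙
♖ ♘ ♗ · ♔ ♗ ♘ ♖



  a b c d e f g h
  ─────────────────
8│♜ ♞ ♝ ♛ ♚ ♝ ♞ ♜│8
7│♟ ♟ ♟ ♟ ♟ ♟ ♟ ·│7
6│· · · · · · · ♟│6
5│· · · · · · · ·│5
4│· · ♙ · · · · ·│4
3│· · · · · · · ·│3
2│♙ ♙ ♕ ♙ ♙ ♙ ♙ ♙│2
1│♖ ♘ ♗ · ♔ ♗ ♘ ♖│1
  ─────────────────
  a b c d e f g h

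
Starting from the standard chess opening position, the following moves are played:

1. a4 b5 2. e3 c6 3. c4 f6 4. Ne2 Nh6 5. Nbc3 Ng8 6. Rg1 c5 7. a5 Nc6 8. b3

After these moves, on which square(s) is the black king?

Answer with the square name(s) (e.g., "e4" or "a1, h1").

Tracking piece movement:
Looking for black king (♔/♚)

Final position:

  a b c d e f g h
  ─────────────────
8│♜ · ♝ ♛ ♚ ♝ ♞ ♜│8
7│♟ · · ♟ ♟ · ♟ ♟│7
6│· · ♞ · · ♟ · ·│6
5│♙ ♟ ♟ · · · · ·│5
4│· · ♙ · · · · ·│4
3│· ♙ ♘ · ♙ · · ·│3
2│· · · ♙ ♘ ♙ ♙ ♙│2
1│♖ · ♗ ♕ ♔ ♗ ♖ ·│1
  ─────────────────
  a b c d e f g h


e8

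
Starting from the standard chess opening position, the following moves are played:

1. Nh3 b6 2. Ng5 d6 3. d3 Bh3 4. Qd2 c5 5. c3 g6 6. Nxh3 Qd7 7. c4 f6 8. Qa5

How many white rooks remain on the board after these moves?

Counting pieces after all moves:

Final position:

  a b c d e f g h
  ─────────────────
8│♜ ♞ · · ♚ ♝ ♞ ♜│8
7│♟ · · ♛ ♟ · · ♟│7
6│· ♟ · ♟ · ♟ ♟ ·│6
5│♕ · ♟ · · · · ·│5
4│· · ♙ · · · · ·│4
3│· · · ♙ · · · ♘│3
2│♙ ♙ · · ♙ ♙ ♙ ♙│2
1│♖ ♘ ♗ · ♔ ♗ · ♖│1
  ─────────────────
  a b c d e f g h


2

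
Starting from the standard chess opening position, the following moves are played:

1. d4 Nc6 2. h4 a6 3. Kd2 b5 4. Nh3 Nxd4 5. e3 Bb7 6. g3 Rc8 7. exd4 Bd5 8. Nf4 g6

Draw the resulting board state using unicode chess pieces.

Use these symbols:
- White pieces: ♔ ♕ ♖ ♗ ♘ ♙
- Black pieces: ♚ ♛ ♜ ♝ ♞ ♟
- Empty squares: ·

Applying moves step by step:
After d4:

♜ ♞ ♝ ♛ ♚ ♝ ♞ ♜
♟ ♟ ♟ ♟ ♟ ♟ ♟ ♟
· · · · · · · ·
· · · · · · · ·
· · · ♙ · · · ·
· · · · · · · ·
♙ ♙ ♙ · ♙ ♙ ♙ ♙
♖ ♘ ♗ ♕ ♔ ♗ ♘ ♖


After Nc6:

♜ · ♝ ♛ ♚ ♝ ♞ ♜
♟ ♟ ♟ ♟ ♟ ♟ ♟ ♟
· · ♞ · · · · ·
· · · · · · · ·
· · · ♙ · · · ·
· · · · · · · ·
♙ ♙ ♙ · ♙ ♙ ♙ ♙
♖ ♘ ♗ ♕ ♔ ♗ ♘ ♖


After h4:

♜ · ♝ ♛ ♚ ♝ ♞ ♜
♟ ♟ ♟ ♟ ♟ ♟ ♟ ♟
· · ♞ · · · · ·
· · · · · · · ·
· · · ♙ · · · ♙
· · · · · · · ·
♙ ♙ ♙ · ♙ ♙ ♙ ·
♖ ♘ ♗ ♕ ♔ ♗ ♘ ♖


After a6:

♜ · ♝ ♛ ♚ ♝ ♞ ♜
· ♟ ♟ ♟ ♟ ♟ ♟ ♟
♟ · ♞ · · · · ·
· · · · · · · ·
· · · ♙ · · · ♙
· · · · · · · ·
♙ ♙ ♙ · ♙ ♙ ♙ ·
♖ ♘ ♗ ♕ ♔ ♗ ♘ ♖


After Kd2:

♜ · ♝ ♛ ♚ ♝ ♞ ♜
· ♟ ♟ ♟ ♟ ♟ ♟ ♟
♟ · ♞ · · · · ·
· · · · · · · ·
· · · ♙ · · · ♙
· · · · · · · ·
♙ ♙ ♙ ♔ ♙ ♙ ♙ ·
♖ ♘ ♗ ♕ · ♗ ♘ ♖


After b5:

♜ · ♝ ♛ ♚ ♝ ♞ ♜
· · ♟ ♟ ♟ ♟ ♟ ♟
♟ · ♞ · · · · ·
· ♟ · · · · · ·
· · · ♙ · · · ♙
· · · · · · · ·
♙ ♙ ♙ ♔ ♙ ♙ ♙ ·
♖ ♘ ♗ ♕ · ♗ ♘ ♖


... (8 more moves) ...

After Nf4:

· · ♜ ♛ ♚ ♝ ♞ ♜
· · ♟ ♟ ♟ ♟ ♟ ♟
♟ · · · · · · ·
· ♟ · ♝ · · · ·
· · · ♙ · ♘ · ♙
· · · · · · ♙ ·
♙ ♙ ♙ ♔ · ♙ · ·
♖ ♘ ♗ ♕ · ♗ · ♖


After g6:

· · ♜ ♛ ♚ ♝ ♞ ♜
· · ♟ ♟ ♟ ♟ · ♟
♟ · · · · · ♟ ·
· ♟ · ♝ · · · ·
· · · ♙ · ♘ · ♙
· · · · · · ♙ ·
♙ ♙ ♙ ♔ · ♙ · ·
♖ ♘ ♗ ♕ · ♗ · ♖



  a b c d e f g h
  ─────────────────
8│· · ♜ ♛ ♚ ♝ ♞ ♜│8
7│· · ♟ ♟ ♟ ♟ · ♟│7
6│♟ · · · · · ♟ ·│6
5│· ♟ · ♝ · · · ·│5
4│· · · ♙ · ♘ · ♙│4
3│· · · · · · ♙ ·│3
2│♙ ♙ ♙ ♔ · ♙ · ·│2
1│♖ ♘ ♗ ♕ · ♗ · ♖│1
  ─────────────────
  a b c d e f g h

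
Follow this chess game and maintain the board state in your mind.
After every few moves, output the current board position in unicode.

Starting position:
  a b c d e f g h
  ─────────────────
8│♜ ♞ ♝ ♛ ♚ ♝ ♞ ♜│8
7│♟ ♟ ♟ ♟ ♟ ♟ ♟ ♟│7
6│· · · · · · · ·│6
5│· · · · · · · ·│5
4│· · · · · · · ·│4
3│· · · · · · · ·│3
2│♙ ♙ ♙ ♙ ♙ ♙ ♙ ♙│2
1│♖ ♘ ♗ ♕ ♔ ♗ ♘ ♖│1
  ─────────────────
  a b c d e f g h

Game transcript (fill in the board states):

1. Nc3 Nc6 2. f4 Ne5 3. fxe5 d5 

  a b c d e f g h
  ─────────────────
8│♜ · ♝ ♛ ♚ ♝ ♞ ♜│8
7│♟ ♟ ♟ · ♟ ♟ ♟ ♟│7
6│· · · · · · · ·│6
5│· · · ♟ ♙ · · ·│5
4│· · · · · · · ·│4
3│· · ♘ · · · · ·│3
2│♙ ♙ ♙ ♙ ♙ · ♙ ♙│2
1│♖ · ♗ ♕ ♔ ♗ ♘ ♖│1
  ─────────────────
  a b c d e f g h

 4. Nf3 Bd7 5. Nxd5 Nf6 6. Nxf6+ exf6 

  a b c d e f g h
  ─────────────────
8│♜ · · ♛ ♚ ♝ · ♜│8
7│♟ ♟ ♟ ♝ · ♟ ♟ ♟│7
6│· · · · · ♟ · ·│6
5│· · · · ♙ · · ·│5
4│· · · · · · · ·│4
3│· · · · · ♘ · ·│3
2│♙ ♙ ♙ ♙ ♙ · ♙ ♙│2
1│♖ · ♗ ♕ ♔ ♗ · ♖│1
  ─────────────────
  a b c d e f g h

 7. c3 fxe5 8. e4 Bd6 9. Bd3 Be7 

  a b c d e f g h
  ─────────────────
8│♜ · · ♛ ♚ · · ♜│8
7│♟ ♟ ♟ ♝ ♝ ♟ ♟ ♟│7
6│· · · · · · · ·│6
5│· · · · ♟ · · ·│5
4│· · · · ♙ · · ·│4
3│· · ♙ ♗ · ♘ · ·│3
2│♙ ♙ · ♙ · · ♙ ♙│2
1│♖ · ♗ ♕ ♔ · · ♖│1
  ─────────────────
  a b c d e f g h

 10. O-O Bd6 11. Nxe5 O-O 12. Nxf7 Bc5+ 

  a b c d e f g h
  ─────────────────
8│♜ · · ♛ · ♜ ♚ ·│8
7│♟ ♟ ♟ ♝ · ♘ ♟ ♟│7
6│· · · · · · · ·│6
5│· · ♝ · · · · ·│5
4│· · · · ♙ · · ·│4
3│· · ♙ ♗ · · · ·│3
2│♙ ♙ · ♙ · · ♙ ♙│2
1│♖ · ♗ ♕ · ♖ ♔ ·│1
  ─────────────────
  a b c d e f g h

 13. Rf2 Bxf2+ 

  a b c d e f g h
  ─────────────────
8│♜ · · ♛ · ♜ ♚ ·│8
7│♟ ♟ ♟ ♝ · ♘ ♟ ♟│7
6│· · · · · · · ·│6
5│· · · · · · · ·│5
4│· · · · ♙ · · ·│4
3│· · ♙ ♗ · · · ·│3
2│♙ ♙ · ♙ · ♝ ♙ ♙│2
1│♖ · ♗ ♕ · · ♔ ·│1
  ─────────────────
  a b c d e f g h


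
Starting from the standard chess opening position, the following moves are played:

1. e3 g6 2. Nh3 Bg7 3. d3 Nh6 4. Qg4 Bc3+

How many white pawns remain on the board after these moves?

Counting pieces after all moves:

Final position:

  a b c d e f g h
  ─────────────────
8│♜ ♞ ♝ ♛ ♚ · · ♜│8
7│♟ ♟ ♟ ♟ ♟ ♟ · ♟│7
6│· · · · · · ♟ ♞│6
5│· · · · · · · ·│5
4│· · · · · · ♕ ·│4
3│· · ♝ ♙ ♙ · · ♘│3
2│♙ ♙ ♙ · · ♙ ♙ ♙│2
1│♖ ♘ ♗ · ♔ ♗ · ♖│1
  ─────────────────
  a b c d e f g h


8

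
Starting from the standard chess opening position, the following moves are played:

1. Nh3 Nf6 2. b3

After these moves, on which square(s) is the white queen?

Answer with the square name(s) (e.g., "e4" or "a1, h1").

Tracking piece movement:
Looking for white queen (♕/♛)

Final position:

  a b c d e f g h
  ─────────────────
8│♜ ♞ ♝ ♛ ♚ ♝ · ♜│8
7│♟ ♟ ♟ ♟ ♟ ♟ ♟ ♟│7
6│· · · · · ♞ · ·│6
5│· · · · · · · ·│5
4│· · · · · · · ·│4
3│· ♙ · · · · · ♘│3
2│♙ · ♙ ♙ ♙ ♙ ♙ ♙│2
1│♖ ♘ ♗ ♕ ♔ ♗ · ♖│1
  ─────────────────
  a b c d e f g h


d1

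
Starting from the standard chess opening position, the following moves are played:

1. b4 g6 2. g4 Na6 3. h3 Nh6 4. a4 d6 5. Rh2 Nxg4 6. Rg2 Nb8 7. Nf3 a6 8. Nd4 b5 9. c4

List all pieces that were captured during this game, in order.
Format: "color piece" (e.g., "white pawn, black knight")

Tracking captures:
  Nxg4: captured white pawn

white pawn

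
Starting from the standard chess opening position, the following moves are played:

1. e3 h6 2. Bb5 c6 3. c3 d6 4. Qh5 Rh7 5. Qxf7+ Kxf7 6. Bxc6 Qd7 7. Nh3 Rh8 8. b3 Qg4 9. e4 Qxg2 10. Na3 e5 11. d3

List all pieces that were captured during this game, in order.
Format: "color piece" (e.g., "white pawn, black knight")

Tracking captures:
  Qxf7+: captured black pawn
  Kxf7: captured white queen
  Bxc6: captured black pawn
  Qxg2: captured white pawn

black pawn, white queen, black pawn, white pawn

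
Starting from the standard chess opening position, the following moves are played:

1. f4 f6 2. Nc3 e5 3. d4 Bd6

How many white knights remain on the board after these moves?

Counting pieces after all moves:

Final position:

  a b c d e f g h
  ─────────────────
8│♜ ♞ ♝ ♛ ♚ · ♞ ♜│8
7│♟ ♟ ♟ ♟ · · ♟ ♟│7
6│· · · ♝ · ♟ · ·│6
5│· · · · ♟ · · ·│5
4│· · · ♙ · ♙ · ·│4
3│· · ♘ · · · · ·│3
2│♙ ♙ ♙ · ♙ · ♙ ♙│2
1│♖ · ♗ ♕ ♔ ♗ ♘ ♖│1
  ─────────────────
  a b c d e f g h


2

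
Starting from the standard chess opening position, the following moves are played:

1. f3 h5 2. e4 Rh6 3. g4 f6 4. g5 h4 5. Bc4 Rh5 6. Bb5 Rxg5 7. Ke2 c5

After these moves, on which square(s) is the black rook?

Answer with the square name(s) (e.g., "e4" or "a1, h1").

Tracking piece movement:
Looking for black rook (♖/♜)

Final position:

  a b c d e f g h
  ─────────────────
8│♜ ♞ ♝ ♛ ♚ ♝ ♞ ·│8
7│♟ ♟ · ♟ ♟ · ♟ ·│7
6│· · · · · ♟ · ·│6
5│· ♗ ♟ · · · ♜ ·│5
4│· · · · ♙ · · ♟│4
3│· · · · · ♙ · ·│3
2│♙ ♙ ♙ ♙ ♔ · · ♙│2
1│♖ ♘ ♗ ♕ · · ♘ ♖│1
  ─────────────────
  a b c d e f g h


a8, g5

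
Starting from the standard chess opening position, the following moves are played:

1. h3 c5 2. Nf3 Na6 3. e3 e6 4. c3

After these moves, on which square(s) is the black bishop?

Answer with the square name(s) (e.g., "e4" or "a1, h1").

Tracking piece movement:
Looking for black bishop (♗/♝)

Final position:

  a b c d e f g h
  ─────────────────
8│♜ · ♝ ♛ ♚ ♝ ♞ ♜│8
7│♟ ♟ · ♟ · ♟ ♟ ♟│7
6│♞ · · · ♟ · · ·│6
5│· · ♟ · · · · ·│5
4│· · · · · · · ·│4
3│· · ♙ · ♙ ♘ · ♙│3
2│♙ ♙ · ♙ · ♙ ♙ ·│2
1│♖ ♘ ♗ ♕ ♔ ♗ · ♖│1
  ─────────────────
  a b c d e f g h


c8, f8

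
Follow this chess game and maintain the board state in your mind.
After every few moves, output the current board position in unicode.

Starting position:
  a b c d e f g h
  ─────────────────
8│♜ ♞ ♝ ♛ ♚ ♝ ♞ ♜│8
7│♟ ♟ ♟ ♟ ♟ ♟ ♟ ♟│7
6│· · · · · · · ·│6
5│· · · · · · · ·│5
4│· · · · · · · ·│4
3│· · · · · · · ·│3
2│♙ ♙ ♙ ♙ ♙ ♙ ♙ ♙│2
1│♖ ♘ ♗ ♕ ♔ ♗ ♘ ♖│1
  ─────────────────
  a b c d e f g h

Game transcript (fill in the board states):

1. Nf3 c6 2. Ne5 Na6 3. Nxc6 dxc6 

  a b c d e f g h
  ─────────────────
8│♜ · ♝ ♛ ♚ ♝ ♞ ♜│8
7│♟ ♟ · · ♟ ♟ ♟ ♟│7
6│♞ · ♟ · · · · ·│6
5│· · · · · · · ·│5
4│· · · · · · · ·│4
3│· · · · · · · ·│3
2│♙ ♙ ♙ ♙ ♙ ♙ ♙ ♙│2
1│♖ ♘ ♗ ♕ ♔ ♗ · ♖│1
  ─────────────────
  a b c d e f g h

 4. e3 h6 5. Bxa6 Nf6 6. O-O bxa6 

  a b c d e f g h
  ─────────────────
8│♜ · ♝ ♛ ♚ ♝ · ♜│8
7│♟ · · · ♟ ♟ ♟ ·│7
6│♟ · ♟ · · ♞ · ♟│6
5│· · · · · · · ·│5
4│· · · · · · · ·│4
3│· · · · ♙ · · ·│3
2│♙ ♙ ♙ ♙ · ♙ ♙ ♙│2
1│♖ ♘ ♗ ♕ · ♖ ♔ ·│1
  ─────────────────
  a b c d e f g h

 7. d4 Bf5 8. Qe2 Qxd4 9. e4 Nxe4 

  a b c d e f g h
  ─────────────────
8│♜ · · · ♚ ♝ · ♜│8
7│♟ · · · ♟ ♟ ♟ ·│7
6│♟ · ♟ · · · · ♟│6
5│· · · · · ♝ · ·│5
4│· · · ♛ ♞ · · ·│4
3│· · · · · · · ·│3
2│♙ ♙ ♙ · ♕ ♙ ♙ ♙│2
1│♖ ♘ ♗ · · ♖ ♔ ·│1
  ─────────────────
  a b c d e f g h

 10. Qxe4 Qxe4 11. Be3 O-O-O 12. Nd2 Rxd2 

  a b c d e f g h
  ─────────────────
8│· · ♚ · · ♝ · ♜│8
7│♟ · · · ♟ ♟ ♟ ·│7
6│♟ · ♟ · · · · ♟│6
5│· · · · · ♝ · ·│5
4│· · · · ♛ · · ·│4
3│· · · · ♗ · · ·│3
2│♙ ♙ ♙ ♜ · ♙ ♙ ♙│2
1│♖ · · · · ♖ ♔ ·│1
  ─────────────────
  a b c d e f g h

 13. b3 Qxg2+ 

  a b c d e f g h
  ─────────────────
8│· · ♚ · · ♝ · ♜│8
7│♟ · · · ♟ ♟ ♟ ·│7
6│♟ · ♟ · · · · ♟│6
5│· · · · · ♝ · ·│5
4│· · · · · · · ·│4
3│· ♙ · · ♗ · · ·│3
2│♙ · ♙ ♜ · ♙ ♛ ♙│2
1│♖ · · · · ♖ ♔ ·│1
  ─────────────────
  a b c d e f g h
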